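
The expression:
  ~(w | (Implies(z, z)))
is never true.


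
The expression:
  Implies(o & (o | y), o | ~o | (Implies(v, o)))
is always true.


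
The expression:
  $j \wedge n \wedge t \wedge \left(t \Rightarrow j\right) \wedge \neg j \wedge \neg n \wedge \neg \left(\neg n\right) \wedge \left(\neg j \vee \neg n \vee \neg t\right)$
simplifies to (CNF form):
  $\text{False}$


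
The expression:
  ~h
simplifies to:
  ~h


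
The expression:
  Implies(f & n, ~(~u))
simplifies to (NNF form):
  u | ~f | ~n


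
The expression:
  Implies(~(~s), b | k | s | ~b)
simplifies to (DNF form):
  True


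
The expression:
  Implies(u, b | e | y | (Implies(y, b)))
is always true.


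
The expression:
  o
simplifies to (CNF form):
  o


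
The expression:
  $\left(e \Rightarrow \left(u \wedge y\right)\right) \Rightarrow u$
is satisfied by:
  {e: True, u: True}
  {e: True, u: False}
  {u: True, e: False}


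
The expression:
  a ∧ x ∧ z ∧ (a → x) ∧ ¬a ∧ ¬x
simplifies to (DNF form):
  False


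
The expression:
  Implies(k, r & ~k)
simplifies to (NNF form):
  ~k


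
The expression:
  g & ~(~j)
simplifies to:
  g & j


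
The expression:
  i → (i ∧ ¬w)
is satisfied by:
  {w: False, i: False}
  {i: True, w: False}
  {w: True, i: False}


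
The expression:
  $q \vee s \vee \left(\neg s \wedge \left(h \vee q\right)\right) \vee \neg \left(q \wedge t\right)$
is always true.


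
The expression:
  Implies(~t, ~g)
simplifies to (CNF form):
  t | ~g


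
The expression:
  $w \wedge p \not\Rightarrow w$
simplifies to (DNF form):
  $\text{False}$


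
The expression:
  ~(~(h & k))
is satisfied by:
  {h: True, k: True}


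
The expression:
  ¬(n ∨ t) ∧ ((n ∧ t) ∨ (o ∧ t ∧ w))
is never true.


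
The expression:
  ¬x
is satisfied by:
  {x: False}


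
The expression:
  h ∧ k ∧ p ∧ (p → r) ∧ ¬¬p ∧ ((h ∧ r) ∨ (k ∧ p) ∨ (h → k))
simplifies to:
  h ∧ k ∧ p ∧ r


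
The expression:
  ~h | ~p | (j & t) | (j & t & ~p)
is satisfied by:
  {t: True, j: True, p: False, h: False}
  {t: True, j: False, p: False, h: False}
  {j: True, t: False, p: False, h: False}
  {t: False, j: False, p: False, h: False}
  {h: True, t: True, j: True, p: False}
  {h: True, t: True, j: False, p: False}
  {h: True, j: True, t: False, p: False}
  {h: True, j: False, t: False, p: False}
  {t: True, p: True, j: True, h: False}
  {t: True, p: True, j: False, h: False}
  {p: True, j: True, t: False, h: False}
  {p: True, t: False, j: False, h: False}
  {h: True, t: True, p: True, j: True}


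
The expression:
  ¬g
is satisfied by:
  {g: False}


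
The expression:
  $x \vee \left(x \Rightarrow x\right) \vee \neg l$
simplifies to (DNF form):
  $\text{True}$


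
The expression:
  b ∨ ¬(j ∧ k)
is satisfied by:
  {b: True, k: False, j: False}
  {k: False, j: False, b: False}
  {j: True, b: True, k: False}
  {j: True, k: False, b: False}
  {b: True, k: True, j: False}
  {k: True, b: False, j: False}
  {j: True, k: True, b: True}


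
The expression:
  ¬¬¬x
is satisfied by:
  {x: False}


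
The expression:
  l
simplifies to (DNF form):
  l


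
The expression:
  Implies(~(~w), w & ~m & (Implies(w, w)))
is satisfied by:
  {w: False, m: False}
  {m: True, w: False}
  {w: True, m: False}


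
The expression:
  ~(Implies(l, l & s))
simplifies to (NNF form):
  l & ~s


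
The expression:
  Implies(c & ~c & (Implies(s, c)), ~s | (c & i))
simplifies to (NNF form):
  True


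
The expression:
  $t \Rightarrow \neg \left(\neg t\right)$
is always true.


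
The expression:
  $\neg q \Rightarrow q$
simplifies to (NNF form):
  $q$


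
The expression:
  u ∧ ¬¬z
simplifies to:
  u ∧ z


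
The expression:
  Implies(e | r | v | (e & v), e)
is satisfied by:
  {e: True, r: False, v: False}
  {e: True, v: True, r: False}
  {e: True, r: True, v: False}
  {e: True, v: True, r: True}
  {v: False, r: False, e: False}


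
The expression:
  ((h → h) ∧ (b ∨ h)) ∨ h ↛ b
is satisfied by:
  {b: True, h: True}
  {b: True, h: False}
  {h: True, b: False}


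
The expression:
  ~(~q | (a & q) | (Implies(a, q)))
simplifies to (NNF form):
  False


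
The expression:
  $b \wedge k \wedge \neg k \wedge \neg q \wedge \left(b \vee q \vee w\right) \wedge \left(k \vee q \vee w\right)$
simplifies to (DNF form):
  $\text{False}$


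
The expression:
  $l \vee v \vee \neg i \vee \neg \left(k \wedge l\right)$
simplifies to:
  $\text{True}$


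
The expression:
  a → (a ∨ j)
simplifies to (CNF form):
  True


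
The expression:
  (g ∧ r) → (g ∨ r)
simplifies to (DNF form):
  True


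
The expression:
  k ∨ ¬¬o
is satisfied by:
  {k: True, o: True}
  {k: True, o: False}
  {o: True, k: False}


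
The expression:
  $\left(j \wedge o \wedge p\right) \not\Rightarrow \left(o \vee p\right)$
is never true.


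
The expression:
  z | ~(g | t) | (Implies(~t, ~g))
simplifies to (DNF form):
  t | z | ~g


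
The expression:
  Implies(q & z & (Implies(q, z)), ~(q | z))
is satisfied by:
  {q: False, z: False}
  {z: True, q: False}
  {q: True, z: False}


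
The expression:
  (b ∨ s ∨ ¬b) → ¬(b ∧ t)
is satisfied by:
  {t: False, b: False}
  {b: True, t: False}
  {t: True, b: False}


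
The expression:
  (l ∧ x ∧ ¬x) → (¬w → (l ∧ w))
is always true.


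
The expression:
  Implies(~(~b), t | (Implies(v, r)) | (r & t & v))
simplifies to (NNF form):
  r | t | ~b | ~v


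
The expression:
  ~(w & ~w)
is always true.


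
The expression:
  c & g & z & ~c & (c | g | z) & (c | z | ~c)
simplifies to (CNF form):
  False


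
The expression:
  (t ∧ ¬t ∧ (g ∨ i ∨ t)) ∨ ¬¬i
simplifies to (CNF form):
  i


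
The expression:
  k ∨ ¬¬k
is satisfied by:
  {k: True}


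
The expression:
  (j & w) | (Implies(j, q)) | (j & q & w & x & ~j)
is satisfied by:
  {q: True, w: True, j: False}
  {q: True, w: False, j: False}
  {w: True, q: False, j: False}
  {q: False, w: False, j: False}
  {j: True, q: True, w: True}
  {j: True, q: True, w: False}
  {j: True, w: True, q: False}


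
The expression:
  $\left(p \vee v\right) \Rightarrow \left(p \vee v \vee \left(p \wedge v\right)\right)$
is always true.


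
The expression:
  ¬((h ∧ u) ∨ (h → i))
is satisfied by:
  {h: True, u: False, i: False}


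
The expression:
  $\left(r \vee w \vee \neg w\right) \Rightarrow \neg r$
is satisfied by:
  {r: False}


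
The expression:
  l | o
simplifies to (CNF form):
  l | o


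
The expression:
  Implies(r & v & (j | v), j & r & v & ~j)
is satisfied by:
  {v: False, r: False}
  {r: True, v: False}
  {v: True, r: False}


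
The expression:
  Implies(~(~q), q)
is always true.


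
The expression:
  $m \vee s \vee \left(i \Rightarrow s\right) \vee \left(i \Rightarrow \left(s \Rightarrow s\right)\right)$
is always true.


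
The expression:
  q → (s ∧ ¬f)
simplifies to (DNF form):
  (s ∧ ¬f) ∨ ¬q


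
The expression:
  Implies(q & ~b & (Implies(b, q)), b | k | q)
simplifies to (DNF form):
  True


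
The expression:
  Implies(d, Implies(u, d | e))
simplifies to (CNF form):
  True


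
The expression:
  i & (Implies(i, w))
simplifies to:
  i & w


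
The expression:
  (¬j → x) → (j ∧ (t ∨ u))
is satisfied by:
  {t: True, j: True, u: True, x: False}
  {t: True, j: True, u: False, x: False}
  {j: True, u: True, t: False, x: False}
  {x: True, t: True, j: True, u: True}
  {x: True, t: True, j: True, u: False}
  {x: True, j: True, u: True, t: False}
  {t: True, u: True, j: False, x: False}
  {t: True, u: False, j: False, x: False}
  {u: True, t: False, j: False, x: False}
  {t: False, u: False, j: False, x: False}


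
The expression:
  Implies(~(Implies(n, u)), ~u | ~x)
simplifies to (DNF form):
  True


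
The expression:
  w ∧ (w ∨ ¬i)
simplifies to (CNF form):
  w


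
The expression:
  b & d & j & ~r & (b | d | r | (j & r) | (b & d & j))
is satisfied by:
  {j: True, b: True, d: True, r: False}


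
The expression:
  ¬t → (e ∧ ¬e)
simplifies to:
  t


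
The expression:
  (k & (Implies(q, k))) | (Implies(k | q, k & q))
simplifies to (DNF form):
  k | ~q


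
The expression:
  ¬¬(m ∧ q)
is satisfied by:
  {m: True, q: True}


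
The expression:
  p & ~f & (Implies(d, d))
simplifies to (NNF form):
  p & ~f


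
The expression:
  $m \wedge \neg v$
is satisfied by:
  {m: True, v: False}


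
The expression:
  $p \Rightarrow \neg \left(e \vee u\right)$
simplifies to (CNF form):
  $\left(\neg e \vee \neg p\right) \wedge \left(\neg p \vee \neg u\right)$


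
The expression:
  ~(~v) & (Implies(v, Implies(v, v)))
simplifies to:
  v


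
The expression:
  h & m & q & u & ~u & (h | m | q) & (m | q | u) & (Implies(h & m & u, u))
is never true.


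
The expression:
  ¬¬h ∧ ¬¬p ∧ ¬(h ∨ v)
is never true.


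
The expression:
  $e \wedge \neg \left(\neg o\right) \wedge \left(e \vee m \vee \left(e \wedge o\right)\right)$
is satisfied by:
  {e: True, o: True}


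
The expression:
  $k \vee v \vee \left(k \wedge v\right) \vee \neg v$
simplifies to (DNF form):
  $\text{True}$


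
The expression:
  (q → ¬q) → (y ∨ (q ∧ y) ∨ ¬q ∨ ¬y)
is always true.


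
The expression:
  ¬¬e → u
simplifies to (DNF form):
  u ∨ ¬e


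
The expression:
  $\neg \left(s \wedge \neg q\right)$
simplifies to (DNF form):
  $q \vee \neg s$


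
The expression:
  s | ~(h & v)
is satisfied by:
  {s: True, h: False, v: False}
  {h: False, v: False, s: False}
  {v: True, s: True, h: False}
  {v: True, h: False, s: False}
  {s: True, h: True, v: False}
  {h: True, s: False, v: False}
  {v: True, h: True, s: True}


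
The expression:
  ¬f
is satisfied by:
  {f: False}


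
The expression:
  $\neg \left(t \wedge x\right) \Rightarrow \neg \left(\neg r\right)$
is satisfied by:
  {r: True, x: True, t: True}
  {r: True, x: True, t: False}
  {r: True, t: True, x: False}
  {r: True, t: False, x: False}
  {x: True, t: True, r: False}


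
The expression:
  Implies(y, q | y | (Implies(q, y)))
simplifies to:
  True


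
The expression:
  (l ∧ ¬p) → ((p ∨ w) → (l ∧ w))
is always true.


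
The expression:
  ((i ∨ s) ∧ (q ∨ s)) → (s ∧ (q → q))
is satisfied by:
  {s: True, q: False, i: False}
  {s: False, q: False, i: False}
  {i: True, s: True, q: False}
  {i: True, s: False, q: False}
  {q: True, s: True, i: False}
  {q: True, s: False, i: False}
  {q: True, i: True, s: True}


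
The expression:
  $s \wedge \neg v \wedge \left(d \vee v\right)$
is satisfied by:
  {d: True, s: True, v: False}


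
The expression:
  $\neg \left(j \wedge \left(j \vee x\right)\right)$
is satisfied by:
  {j: False}


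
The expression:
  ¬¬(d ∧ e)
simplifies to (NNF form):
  d ∧ e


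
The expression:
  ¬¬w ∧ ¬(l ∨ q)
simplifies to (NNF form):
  w ∧ ¬l ∧ ¬q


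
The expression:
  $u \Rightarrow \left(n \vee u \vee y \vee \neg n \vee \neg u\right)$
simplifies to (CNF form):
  $\text{True}$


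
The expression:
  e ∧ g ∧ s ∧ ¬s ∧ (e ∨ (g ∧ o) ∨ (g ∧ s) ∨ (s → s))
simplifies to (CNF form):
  False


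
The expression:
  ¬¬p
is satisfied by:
  {p: True}


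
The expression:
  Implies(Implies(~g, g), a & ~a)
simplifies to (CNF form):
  ~g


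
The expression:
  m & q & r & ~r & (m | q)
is never true.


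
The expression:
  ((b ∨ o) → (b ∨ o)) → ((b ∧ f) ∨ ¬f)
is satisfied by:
  {b: True, f: False}
  {f: False, b: False}
  {f: True, b: True}


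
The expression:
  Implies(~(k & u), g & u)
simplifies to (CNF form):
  u & (g | k)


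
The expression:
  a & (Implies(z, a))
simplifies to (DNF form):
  a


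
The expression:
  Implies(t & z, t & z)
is always true.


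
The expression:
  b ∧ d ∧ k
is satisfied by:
  {b: True, d: True, k: True}


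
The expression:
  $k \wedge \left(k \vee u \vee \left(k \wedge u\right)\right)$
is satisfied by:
  {k: True}


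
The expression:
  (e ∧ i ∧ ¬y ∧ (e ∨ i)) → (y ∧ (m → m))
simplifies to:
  y ∨ ¬e ∨ ¬i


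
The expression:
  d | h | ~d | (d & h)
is always true.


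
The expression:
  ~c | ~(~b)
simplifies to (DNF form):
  b | ~c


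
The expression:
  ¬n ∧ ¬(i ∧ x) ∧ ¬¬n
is never true.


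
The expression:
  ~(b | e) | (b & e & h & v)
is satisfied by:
  {h: True, v: True, b: False, e: False}
  {h: True, v: False, b: False, e: False}
  {v: True, h: False, b: False, e: False}
  {h: False, v: False, b: False, e: False}
  {h: True, e: True, b: True, v: True}


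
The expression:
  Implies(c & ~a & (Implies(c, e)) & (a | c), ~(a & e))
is always true.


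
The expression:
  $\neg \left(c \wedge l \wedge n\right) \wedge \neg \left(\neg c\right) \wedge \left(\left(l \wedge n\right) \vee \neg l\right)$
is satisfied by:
  {c: True, l: False}


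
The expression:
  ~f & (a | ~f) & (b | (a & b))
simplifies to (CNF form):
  b & ~f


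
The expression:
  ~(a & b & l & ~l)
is always true.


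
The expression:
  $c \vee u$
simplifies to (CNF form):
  $c \vee u$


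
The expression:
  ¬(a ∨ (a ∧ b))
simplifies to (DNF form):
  ¬a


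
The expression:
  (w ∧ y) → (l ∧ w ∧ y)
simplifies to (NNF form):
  l ∨ ¬w ∨ ¬y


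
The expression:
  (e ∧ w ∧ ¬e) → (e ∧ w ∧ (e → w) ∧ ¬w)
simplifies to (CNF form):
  True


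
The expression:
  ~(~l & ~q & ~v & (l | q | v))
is always true.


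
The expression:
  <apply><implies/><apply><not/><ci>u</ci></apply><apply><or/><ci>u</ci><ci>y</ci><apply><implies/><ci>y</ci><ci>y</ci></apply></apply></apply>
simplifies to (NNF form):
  <true/>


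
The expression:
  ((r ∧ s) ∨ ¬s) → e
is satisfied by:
  {e: True, s: True, r: False}
  {e: True, r: False, s: False}
  {e: True, s: True, r: True}
  {e: True, r: True, s: False}
  {s: True, r: False, e: False}


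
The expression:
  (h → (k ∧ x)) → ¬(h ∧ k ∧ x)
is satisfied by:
  {h: False, k: False, x: False}
  {x: True, h: False, k: False}
  {k: True, h: False, x: False}
  {x: True, k: True, h: False}
  {h: True, x: False, k: False}
  {x: True, h: True, k: False}
  {k: True, h: True, x: False}


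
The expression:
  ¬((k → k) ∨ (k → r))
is never true.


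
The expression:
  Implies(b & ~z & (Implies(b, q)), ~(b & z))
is always true.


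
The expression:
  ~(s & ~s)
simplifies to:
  True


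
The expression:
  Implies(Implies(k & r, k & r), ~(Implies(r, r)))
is never true.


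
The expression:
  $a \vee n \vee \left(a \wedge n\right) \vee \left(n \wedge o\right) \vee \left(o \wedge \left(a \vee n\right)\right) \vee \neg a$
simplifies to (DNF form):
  $\text{True}$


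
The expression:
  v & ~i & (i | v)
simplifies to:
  v & ~i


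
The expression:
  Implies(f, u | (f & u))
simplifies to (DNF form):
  u | ~f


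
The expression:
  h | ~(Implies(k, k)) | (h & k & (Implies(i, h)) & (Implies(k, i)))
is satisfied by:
  {h: True}


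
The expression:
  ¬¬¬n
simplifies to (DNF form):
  ¬n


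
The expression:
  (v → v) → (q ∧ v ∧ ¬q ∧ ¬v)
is never true.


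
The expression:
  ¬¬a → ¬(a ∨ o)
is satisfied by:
  {a: False}


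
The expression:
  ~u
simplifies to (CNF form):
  ~u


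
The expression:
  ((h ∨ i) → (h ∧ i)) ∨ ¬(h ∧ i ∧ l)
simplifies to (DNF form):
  True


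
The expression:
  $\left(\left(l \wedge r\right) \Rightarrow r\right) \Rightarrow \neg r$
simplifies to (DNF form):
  $\neg r$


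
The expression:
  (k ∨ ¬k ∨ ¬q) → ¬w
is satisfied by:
  {w: False}


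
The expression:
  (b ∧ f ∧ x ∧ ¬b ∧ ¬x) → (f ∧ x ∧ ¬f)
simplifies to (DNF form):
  True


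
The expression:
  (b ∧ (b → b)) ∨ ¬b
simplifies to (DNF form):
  True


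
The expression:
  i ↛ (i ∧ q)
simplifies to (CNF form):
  i ∧ ¬q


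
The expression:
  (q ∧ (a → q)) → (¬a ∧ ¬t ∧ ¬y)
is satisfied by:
  {y: False, a: False, q: False, t: False}
  {t: True, y: False, a: False, q: False}
  {a: True, t: False, y: False, q: False}
  {t: True, a: True, y: False, q: False}
  {y: True, t: False, a: False, q: False}
  {t: True, y: True, a: False, q: False}
  {a: True, y: True, t: False, q: False}
  {t: True, a: True, y: True, q: False}
  {q: True, t: False, y: False, a: False}


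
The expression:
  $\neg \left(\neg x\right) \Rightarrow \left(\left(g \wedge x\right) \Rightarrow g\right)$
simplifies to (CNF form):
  $\text{True}$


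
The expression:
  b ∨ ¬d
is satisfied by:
  {b: True, d: False}
  {d: False, b: False}
  {d: True, b: True}


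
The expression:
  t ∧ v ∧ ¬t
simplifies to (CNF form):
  False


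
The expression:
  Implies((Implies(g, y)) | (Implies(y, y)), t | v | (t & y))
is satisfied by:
  {t: True, v: True}
  {t: True, v: False}
  {v: True, t: False}


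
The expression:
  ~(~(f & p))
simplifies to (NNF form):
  f & p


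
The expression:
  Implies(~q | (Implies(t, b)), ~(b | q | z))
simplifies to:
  ~b & (q | ~z) & (t | ~q)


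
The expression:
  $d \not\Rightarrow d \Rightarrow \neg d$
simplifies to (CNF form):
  $\text{True}$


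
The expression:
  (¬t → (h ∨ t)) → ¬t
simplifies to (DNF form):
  ¬t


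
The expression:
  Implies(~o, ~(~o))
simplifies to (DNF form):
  o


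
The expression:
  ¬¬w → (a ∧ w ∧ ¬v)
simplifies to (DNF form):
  (a ∧ ¬v) ∨ ¬w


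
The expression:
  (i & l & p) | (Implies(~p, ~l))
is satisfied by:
  {p: True, l: False}
  {l: False, p: False}
  {l: True, p: True}


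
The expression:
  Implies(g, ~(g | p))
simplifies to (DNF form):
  ~g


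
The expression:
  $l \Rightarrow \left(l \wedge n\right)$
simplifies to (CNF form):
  $n \vee \neg l$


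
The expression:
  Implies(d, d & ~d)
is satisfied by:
  {d: False}


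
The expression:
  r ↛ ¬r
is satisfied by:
  {r: True}


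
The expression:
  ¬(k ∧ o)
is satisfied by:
  {k: False, o: False}
  {o: True, k: False}
  {k: True, o: False}


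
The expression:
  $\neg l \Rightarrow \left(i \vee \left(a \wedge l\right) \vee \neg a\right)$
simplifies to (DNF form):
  $i \vee l \vee \neg a$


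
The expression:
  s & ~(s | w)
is never true.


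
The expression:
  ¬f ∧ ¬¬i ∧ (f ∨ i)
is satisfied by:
  {i: True, f: False}


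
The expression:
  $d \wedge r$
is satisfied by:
  {r: True, d: True}


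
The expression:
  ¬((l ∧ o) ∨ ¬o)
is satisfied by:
  {o: True, l: False}


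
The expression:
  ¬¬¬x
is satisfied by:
  {x: False}


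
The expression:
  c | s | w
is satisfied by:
  {s: True, c: True, w: True}
  {s: True, c: True, w: False}
  {s: True, w: True, c: False}
  {s: True, w: False, c: False}
  {c: True, w: True, s: False}
  {c: True, w: False, s: False}
  {w: True, c: False, s: False}


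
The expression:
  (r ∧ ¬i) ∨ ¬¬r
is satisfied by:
  {r: True}


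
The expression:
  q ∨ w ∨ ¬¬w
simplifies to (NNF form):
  q ∨ w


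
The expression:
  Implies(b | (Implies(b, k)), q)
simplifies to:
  q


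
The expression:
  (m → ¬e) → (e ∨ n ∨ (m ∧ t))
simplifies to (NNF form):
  e ∨ n ∨ (m ∧ t)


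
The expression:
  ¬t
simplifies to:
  ¬t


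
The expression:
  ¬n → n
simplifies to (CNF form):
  n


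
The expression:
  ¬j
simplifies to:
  ¬j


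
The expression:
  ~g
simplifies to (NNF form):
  ~g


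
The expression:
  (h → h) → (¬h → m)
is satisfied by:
  {m: True, h: True}
  {m: True, h: False}
  {h: True, m: False}


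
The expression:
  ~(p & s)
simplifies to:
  ~p | ~s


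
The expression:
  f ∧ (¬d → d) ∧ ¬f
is never true.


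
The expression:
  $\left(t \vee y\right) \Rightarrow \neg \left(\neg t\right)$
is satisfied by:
  {t: True, y: False}
  {y: False, t: False}
  {y: True, t: True}


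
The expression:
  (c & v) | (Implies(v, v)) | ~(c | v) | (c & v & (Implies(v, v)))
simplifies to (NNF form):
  True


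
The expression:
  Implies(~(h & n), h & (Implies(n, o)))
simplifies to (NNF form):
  h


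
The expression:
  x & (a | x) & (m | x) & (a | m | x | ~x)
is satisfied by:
  {x: True}


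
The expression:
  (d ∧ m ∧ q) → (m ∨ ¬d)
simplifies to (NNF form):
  True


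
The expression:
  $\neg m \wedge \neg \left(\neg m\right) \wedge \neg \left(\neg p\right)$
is never true.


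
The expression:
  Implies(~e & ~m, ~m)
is always true.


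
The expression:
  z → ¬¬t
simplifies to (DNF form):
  t ∨ ¬z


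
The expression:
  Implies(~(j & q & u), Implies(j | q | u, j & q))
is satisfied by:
  {q: True, j: True, u: False}
  {q: True, j: True, u: True}
  {u: False, j: False, q: False}


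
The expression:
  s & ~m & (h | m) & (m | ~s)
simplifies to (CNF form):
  False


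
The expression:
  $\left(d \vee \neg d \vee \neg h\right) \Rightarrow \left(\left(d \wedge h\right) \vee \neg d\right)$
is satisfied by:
  {h: True, d: False}
  {d: False, h: False}
  {d: True, h: True}


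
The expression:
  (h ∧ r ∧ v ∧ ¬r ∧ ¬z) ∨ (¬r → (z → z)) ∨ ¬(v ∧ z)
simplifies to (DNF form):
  True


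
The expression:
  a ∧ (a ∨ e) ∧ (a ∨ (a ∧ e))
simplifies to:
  a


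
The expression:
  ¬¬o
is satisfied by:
  {o: True}


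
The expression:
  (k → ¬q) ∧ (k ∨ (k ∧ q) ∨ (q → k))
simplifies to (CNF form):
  ¬q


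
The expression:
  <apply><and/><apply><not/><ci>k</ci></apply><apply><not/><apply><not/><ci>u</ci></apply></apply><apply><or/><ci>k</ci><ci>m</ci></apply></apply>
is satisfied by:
  {u: True, m: True, k: False}


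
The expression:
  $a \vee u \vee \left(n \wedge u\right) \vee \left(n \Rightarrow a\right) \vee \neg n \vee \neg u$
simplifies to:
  $\text{True}$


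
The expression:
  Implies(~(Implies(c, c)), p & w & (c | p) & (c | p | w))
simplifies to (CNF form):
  True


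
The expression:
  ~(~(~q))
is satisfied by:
  {q: False}


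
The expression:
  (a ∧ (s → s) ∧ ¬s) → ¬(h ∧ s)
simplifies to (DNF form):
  True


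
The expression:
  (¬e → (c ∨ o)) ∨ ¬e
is always true.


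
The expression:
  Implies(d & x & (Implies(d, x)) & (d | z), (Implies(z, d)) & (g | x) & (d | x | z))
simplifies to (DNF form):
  True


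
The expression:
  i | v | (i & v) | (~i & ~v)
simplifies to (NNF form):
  True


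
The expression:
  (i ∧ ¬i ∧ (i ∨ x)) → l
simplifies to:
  True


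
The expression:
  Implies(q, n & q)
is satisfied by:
  {n: True, q: False}
  {q: False, n: False}
  {q: True, n: True}


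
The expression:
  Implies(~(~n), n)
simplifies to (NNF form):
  True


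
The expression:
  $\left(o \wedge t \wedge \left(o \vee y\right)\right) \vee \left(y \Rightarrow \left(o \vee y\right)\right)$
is always true.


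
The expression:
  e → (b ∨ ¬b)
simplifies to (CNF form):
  True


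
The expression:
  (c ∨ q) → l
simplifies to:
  l ∨ (¬c ∧ ¬q)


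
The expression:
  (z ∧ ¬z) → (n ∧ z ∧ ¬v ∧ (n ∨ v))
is always true.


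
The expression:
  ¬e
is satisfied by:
  {e: False}


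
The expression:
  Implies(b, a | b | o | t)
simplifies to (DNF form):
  True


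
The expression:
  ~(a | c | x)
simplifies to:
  ~a & ~c & ~x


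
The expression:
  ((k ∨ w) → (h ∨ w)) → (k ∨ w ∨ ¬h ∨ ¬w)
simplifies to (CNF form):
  True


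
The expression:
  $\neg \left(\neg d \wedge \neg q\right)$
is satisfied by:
  {d: True, q: True}
  {d: True, q: False}
  {q: True, d: False}


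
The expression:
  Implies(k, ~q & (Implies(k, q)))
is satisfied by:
  {k: False}


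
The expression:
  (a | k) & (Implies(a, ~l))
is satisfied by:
  {k: True, a: False, l: False}
  {k: True, l: True, a: False}
  {k: True, a: True, l: False}
  {a: True, l: False, k: False}


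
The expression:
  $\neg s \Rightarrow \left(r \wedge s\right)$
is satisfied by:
  {s: True}


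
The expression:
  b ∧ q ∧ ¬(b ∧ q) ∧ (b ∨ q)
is never true.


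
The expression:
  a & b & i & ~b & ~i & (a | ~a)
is never true.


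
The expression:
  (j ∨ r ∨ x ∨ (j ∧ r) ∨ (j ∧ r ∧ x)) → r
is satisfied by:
  {r: True, x: False, j: False}
  {r: True, j: True, x: False}
  {r: True, x: True, j: False}
  {r: True, j: True, x: True}
  {j: False, x: False, r: False}


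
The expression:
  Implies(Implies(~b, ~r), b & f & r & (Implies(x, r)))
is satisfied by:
  {r: True, f: True, b: False}
  {r: True, f: False, b: False}
  {r: True, b: True, f: True}


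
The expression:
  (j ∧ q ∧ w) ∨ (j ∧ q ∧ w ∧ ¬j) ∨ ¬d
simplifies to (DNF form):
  (j ∧ q ∧ w) ∨ ¬d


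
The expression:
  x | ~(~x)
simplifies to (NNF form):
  x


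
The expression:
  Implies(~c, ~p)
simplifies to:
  c | ~p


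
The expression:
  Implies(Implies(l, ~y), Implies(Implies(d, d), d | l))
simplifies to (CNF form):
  d | l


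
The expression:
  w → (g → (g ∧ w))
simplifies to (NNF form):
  True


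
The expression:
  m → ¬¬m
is always true.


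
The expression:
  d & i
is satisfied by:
  {i: True, d: True}


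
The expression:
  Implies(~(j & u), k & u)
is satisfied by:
  {u: True, k: True, j: True}
  {u: True, k: True, j: False}
  {u: True, j: True, k: False}


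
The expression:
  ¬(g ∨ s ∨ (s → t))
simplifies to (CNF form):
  False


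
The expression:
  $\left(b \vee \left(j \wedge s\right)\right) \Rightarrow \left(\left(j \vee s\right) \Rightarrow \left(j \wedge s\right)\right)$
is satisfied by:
  {s: False, b: False, j: False}
  {j: True, s: False, b: False}
  {s: True, j: False, b: False}
  {j: True, s: True, b: False}
  {b: True, j: False, s: False}
  {j: True, b: True, s: True}


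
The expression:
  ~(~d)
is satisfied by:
  {d: True}


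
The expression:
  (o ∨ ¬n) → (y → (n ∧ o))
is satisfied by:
  {n: True, y: False}
  {y: False, n: False}
  {y: True, n: True}


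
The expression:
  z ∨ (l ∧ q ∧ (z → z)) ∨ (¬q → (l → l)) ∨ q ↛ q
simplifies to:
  True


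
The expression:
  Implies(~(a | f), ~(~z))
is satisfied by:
  {a: True, z: True, f: True}
  {a: True, z: True, f: False}
  {a: True, f: True, z: False}
  {a: True, f: False, z: False}
  {z: True, f: True, a: False}
  {z: True, f: False, a: False}
  {f: True, z: False, a: False}


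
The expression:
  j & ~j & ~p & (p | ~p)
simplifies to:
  False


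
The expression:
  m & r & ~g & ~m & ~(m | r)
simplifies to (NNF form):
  False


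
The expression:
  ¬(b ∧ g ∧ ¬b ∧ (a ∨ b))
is always true.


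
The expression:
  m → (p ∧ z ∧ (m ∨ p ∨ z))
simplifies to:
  (p ∧ z) ∨ ¬m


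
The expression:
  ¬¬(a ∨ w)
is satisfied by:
  {a: True, w: True}
  {a: True, w: False}
  {w: True, a: False}


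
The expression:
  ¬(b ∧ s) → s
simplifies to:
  s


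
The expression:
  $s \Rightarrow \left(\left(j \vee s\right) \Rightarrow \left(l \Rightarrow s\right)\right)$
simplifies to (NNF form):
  $\text{True}$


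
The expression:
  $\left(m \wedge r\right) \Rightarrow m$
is always true.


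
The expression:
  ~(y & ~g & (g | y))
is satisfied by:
  {g: True, y: False}
  {y: False, g: False}
  {y: True, g: True}


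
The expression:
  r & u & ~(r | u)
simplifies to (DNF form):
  False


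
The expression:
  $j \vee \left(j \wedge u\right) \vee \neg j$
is always true.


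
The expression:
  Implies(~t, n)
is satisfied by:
  {n: True, t: True}
  {n: True, t: False}
  {t: True, n: False}


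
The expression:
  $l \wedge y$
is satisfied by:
  {y: True, l: True}


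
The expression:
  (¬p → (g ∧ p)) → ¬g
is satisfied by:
  {p: False, g: False}
  {g: True, p: False}
  {p: True, g: False}


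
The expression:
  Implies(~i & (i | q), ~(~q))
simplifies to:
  True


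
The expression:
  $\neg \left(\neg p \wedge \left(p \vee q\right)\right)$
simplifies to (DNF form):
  $p \vee \neg q$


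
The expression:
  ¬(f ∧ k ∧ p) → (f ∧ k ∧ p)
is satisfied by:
  {p: True, f: True, k: True}


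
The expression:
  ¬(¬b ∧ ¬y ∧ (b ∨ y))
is always true.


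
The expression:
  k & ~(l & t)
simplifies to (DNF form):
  (k & ~l) | (k & ~t)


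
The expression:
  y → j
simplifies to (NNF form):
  j ∨ ¬y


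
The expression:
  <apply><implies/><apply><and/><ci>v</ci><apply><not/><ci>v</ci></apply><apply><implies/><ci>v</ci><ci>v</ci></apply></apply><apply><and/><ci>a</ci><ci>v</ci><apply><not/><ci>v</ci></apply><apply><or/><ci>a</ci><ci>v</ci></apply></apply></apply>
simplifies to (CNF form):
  <true/>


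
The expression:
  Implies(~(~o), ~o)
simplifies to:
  ~o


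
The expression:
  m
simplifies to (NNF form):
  m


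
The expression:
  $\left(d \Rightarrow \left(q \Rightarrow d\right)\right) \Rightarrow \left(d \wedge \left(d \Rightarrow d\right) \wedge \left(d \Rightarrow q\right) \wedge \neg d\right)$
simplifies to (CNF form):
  $\text{False}$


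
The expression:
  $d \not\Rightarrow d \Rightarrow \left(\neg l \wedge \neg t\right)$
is always true.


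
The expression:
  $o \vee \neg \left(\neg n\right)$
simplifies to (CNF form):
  $n \vee o$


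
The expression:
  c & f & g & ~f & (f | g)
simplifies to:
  False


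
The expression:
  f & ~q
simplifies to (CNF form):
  f & ~q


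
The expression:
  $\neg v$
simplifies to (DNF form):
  $\neg v$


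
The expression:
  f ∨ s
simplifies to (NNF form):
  f ∨ s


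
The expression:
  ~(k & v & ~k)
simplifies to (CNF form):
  True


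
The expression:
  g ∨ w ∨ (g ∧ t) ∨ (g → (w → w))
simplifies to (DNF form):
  True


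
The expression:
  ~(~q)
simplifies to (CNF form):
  q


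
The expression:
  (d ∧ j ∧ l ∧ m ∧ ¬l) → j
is always true.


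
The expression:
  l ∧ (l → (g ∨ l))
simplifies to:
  l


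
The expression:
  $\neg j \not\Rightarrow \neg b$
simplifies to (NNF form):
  $b \wedge \neg j$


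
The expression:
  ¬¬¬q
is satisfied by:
  {q: False}


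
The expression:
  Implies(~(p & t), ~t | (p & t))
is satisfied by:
  {p: True, t: False}
  {t: False, p: False}
  {t: True, p: True}


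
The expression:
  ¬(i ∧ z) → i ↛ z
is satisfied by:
  {i: True}


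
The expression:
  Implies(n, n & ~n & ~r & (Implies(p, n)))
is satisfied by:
  {n: False}


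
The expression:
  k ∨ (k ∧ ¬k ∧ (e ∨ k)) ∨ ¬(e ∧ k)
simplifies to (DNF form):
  True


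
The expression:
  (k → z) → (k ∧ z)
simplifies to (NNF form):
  k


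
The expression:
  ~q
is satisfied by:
  {q: False}


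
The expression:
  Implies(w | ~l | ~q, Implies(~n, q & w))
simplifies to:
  n | (l & q) | (q & w)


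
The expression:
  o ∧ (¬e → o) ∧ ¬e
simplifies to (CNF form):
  o ∧ ¬e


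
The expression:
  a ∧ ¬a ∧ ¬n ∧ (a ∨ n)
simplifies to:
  False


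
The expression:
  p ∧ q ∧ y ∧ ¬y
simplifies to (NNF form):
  False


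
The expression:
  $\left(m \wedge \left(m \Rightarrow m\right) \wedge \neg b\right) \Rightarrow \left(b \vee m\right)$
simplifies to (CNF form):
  $\text{True}$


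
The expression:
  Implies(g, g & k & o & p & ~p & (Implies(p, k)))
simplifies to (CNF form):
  ~g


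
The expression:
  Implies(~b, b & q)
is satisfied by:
  {b: True}


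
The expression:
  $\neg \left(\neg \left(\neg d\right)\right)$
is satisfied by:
  {d: False}


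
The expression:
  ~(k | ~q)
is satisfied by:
  {q: True, k: False}


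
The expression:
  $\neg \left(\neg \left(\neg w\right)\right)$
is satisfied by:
  {w: False}


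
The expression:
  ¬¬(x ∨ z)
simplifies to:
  x ∨ z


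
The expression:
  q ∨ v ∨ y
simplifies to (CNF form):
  q ∨ v ∨ y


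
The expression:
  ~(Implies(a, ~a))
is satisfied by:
  {a: True}


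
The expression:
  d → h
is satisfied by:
  {h: True, d: False}
  {d: False, h: False}
  {d: True, h: True}


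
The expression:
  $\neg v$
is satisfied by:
  {v: False}


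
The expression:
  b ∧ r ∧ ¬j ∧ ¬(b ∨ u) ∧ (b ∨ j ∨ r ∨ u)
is never true.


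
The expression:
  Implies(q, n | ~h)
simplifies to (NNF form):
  n | ~h | ~q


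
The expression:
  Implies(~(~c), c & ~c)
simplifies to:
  ~c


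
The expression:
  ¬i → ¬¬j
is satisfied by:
  {i: True, j: True}
  {i: True, j: False}
  {j: True, i: False}


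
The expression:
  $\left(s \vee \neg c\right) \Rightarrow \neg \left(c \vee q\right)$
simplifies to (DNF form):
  $\left(c \wedge \neg s\right) \vee \left(\neg c \wedge \neg q\right)$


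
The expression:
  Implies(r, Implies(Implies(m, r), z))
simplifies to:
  z | ~r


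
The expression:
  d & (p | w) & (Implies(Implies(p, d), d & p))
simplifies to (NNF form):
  d & p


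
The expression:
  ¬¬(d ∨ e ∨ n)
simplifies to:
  d ∨ e ∨ n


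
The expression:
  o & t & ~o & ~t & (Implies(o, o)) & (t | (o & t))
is never true.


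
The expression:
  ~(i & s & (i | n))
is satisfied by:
  {s: False, i: False}
  {i: True, s: False}
  {s: True, i: False}


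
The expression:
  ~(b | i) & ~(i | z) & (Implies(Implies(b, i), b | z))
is never true.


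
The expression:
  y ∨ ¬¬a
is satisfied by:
  {a: True, y: True}
  {a: True, y: False}
  {y: True, a: False}


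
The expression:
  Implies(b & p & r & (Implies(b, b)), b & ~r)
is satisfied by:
  {p: False, b: False, r: False}
  {r: True, p: False, b: False}
  {b: True, p: False, r: False}
  {r: True, b: True, p: False}
  {p: True, r: False, b: False}
  {r: True, p: True, b: False}
  {b: True, p: True, r: False}


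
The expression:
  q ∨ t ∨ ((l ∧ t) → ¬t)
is always true.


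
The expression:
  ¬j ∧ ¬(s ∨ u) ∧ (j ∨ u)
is never true.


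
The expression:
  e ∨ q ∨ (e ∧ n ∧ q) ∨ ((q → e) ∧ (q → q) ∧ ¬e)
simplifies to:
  True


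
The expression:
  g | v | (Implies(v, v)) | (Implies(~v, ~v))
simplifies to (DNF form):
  True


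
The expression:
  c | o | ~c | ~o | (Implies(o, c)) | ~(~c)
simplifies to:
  True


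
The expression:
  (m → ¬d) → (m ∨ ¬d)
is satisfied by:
  {m: True, d: False}
  {d: False, m: False}
  {d: True, m: True}


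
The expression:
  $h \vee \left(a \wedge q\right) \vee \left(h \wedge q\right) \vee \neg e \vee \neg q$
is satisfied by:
  {h: True, a: True, e: False, q: False}
  {h: True, e: False, q: False, a: False}
  {a: True, e: False, q: False, h: False}
  {a: False, e: False, q: False, h: False}
  {h: True, q: True, a: True, e: False}
  {h: True, q: True, a: False, e: False}
  {q: True, a: True, h: False, e: False}
  {q: True, h: False, e: False, a: False}
  {a: True, h: True, e: True, q: False}
  {h: True, e: True, a: False, q: False}
  {a: True, e: True, h: False, q: False}
  {e: True, h: False, q: False, a: False}
  {h: True, q: True, e: True, a: True}
  {h: True, q: True, e: True, a: False}
  {q: True, e: True, a: True, h: False}


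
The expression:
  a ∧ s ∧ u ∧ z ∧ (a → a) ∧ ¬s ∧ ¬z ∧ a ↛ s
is never true.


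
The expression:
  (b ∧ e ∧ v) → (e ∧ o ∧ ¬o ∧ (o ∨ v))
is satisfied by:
  {v: False, b: False, e: False}
  {e: True, v: False, b: False}
  {b: True, v: False, e: False}
  {e: True, b: True, v: False}
  {v: True, e: False, b: False}
  {e: True, v: True, b: False}
  {b: True, v: True, e: False}


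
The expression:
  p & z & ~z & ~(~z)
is never true.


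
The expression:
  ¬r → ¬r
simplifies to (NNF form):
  True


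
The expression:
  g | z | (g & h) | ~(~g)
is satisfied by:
  {z: True, g: True}
  {z: True, g: False}
  {g: True, z: False}


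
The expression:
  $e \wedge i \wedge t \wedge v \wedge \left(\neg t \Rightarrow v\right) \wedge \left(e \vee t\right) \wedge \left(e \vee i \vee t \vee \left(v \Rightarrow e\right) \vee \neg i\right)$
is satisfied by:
  {t: True, i: True, e: True, v: True}


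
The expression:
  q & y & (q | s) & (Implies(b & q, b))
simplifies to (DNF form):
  q & y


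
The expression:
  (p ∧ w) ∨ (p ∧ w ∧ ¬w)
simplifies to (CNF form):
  p ∧ w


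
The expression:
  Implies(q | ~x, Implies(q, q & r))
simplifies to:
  r | ~q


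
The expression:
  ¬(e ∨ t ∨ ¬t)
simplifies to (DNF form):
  False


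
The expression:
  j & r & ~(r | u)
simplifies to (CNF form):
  False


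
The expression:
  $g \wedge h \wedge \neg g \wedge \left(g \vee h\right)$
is never true.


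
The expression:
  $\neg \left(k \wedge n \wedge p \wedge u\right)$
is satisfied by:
  {p: False, k: False, u: False, n: False}
  {n: True, p: False, k: False, u: False}
  {u: True, p: False, k: False, n: False}
  {n: True, u: True, p: False, k: False}
  {k: True, n: False, p: False, u: False}
  {n: True, k: True, p: False, u: False}
  {u: True, k: True, n: False, p: False}
  {n: True, u: True, k: True, p: False}
  {p: True, u: False, k: False, n: False}
  {n: True, p: True, u: False, k: False}
  {u: True, p: True, n: False, k: False}
  {n: True, u: True, p: True, k: False}
  {k: True, p: True, u: False, n: False}
  {n: True, k: True, p: True, u: False}
  {u: True, k: True, p: True, n: False}


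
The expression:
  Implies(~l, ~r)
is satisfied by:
  {l: True, r: False}
  {r: False, l: False}
  {r: True, l: True}


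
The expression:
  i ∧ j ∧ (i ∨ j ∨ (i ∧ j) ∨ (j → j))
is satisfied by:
  {i: True, j: True}


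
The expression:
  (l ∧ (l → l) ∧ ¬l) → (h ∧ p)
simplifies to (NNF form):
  True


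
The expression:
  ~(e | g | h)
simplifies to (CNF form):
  ~e & ~g & ~h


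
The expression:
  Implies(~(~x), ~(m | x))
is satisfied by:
  {x: False}


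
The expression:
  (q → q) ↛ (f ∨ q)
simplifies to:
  ¬f ∧ ¬q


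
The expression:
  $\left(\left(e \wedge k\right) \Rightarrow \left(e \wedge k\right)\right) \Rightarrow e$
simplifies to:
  $e$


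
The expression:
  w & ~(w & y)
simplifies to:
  w & ~y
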